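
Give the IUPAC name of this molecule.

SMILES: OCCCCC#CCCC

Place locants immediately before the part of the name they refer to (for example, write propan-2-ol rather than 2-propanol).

Counting along the main chain through the –OH group and the multiple bond gives 9 carbons: the parent is nonane.
An alcohol (–OH) is the principal characteristic group, giving the suffix -ol.
The chain contains a C≡C triple bond, so the unsaturation ending is -yne.
Number the chain so that numbering from this end puts the hydroxyl group at C-1 rather than C-9.
With this numbering: the hydroxyl at C-1; the triple bond between C-5 and C-6.
Putting it together: non-5-yn-1-ol.

non-5-yn-1-ol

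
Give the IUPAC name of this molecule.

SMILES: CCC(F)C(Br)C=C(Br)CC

3,5-dibromo-6-fluorooct-3-ene

The longest carbon chain that includes the multiple bond has 8 carbons, so the parent hydride is octane.
A C=C double bond in the chain gives the infix -ene-.
Number the chain so that numbering from this end puts the double bond at C-3 rather than C-5.
This places the double bond between C-3 and C-4; bromo groups at C-3 and C-5; a fluoro group at C-6.
The substituents are ordered alphabetically, ignoring any di-/tri- multipliers.
Putting it together: 3,5-dibromo-6-fluorooct-3-ene.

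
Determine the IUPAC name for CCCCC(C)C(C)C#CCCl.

1-chloro-4,5-dimethylnon-2-yne

Counting along the main chain through the multiple bond gives 9 carbons: the parent is nonane.
There is one C≡C triple bond, indicated by the ending -yne.
The numbering direction is chosen so that numbering from this end puts the triple bond at C-2 rather than C-7.
This places the triple bond between C-2 and C-3; a chloro group at C-1; methyl groups at C-4 and C-5.
Prefixes are listed alphabetically: chloro, methyl.
Assembling the pieces gives 1-chloro-4,5-dimethylnon-2-yne.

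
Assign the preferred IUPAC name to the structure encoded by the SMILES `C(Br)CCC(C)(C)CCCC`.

The parent chain contains 8 carbons (octane).
Number the chain so that the substituent locant set {1,4,4} is lower than {5,5,8} at the first point of difference.
This places a bromo group at C-1; two methyl groups at C-4.
The substituents are ordered alphabetically, ignoring any di-/tri- multipliers.
The name is 1-bromo-4,4-dimethyloctane.

1-bromo-4,4-dimethyloctane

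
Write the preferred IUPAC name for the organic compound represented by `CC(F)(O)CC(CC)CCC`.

Counting along the main chain through the –OH group gives 7 carbons: the parent is heptane.
An alcohol (–OH) is the principal characteristic group, giving the suffix -ol.
The numbering direction is chosen so that numbering from this end puts the hydroxyl group at C-2 rather than C-6.
With this numbering: the hydroxyl at C-2; an ethyl group at C-4; a fluoro group at C-2.
Substituent prefixes are cited in alphabetical order (multiplying prefixes like di-/tri- are ignored for ordering).
Assembling the pieces gives 4-ethyl-2-fluoroheptan-2-ol.

4-ethyl-2-fluoroheptan-2-ol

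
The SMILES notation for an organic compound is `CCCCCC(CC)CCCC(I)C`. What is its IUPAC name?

The longest carbon chain is 11 atoms: the parent is undecane.
Number the chain so that the substituent locant set {2,6} is lower than {6,10} at the first point of difference.
That gives an ethyl group at C-6; an iodo group at C-2.
The substituents are ordered alphabetically, ignoring any di-/tri- multipliers.
The name is 6-ethyl-2-iodoundecane.

6-ethyl-2-iodoundecane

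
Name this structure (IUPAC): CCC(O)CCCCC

The longest carbon chain that includes the –OH group has 8 carbons, so the parent hydride is octane.
The principal characteristic group is an alcohol (–OH), named with the suffix -ol.
Number the chain so that numbering from this end puts the hydroxyl group at C-3 rather than C-6.
That gives the hydroxyl at C-3.
Putting it together: octan-3-ol.

octan-3-ol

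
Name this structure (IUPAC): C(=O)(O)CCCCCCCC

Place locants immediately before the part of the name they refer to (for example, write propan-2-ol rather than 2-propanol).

The longest chain bearing the –COOH group is 9 carbons long (nonane).
A carboxylic acid (terminal –COOH) is the principal characteristic group, giving the suffix -oic acid.
Number the chain so that the carboxylic acid carbon is C-1 by definition.
Putting it together: nonanoic acid.

nonanoic acid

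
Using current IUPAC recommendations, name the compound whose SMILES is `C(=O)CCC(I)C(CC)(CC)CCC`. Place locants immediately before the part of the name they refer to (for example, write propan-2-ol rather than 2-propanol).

5,5-diethyl-4-iodooctanal

The longest carbon chain that includes the –CHO group has 8 carbons, so the parent hydride is octane.
The highest-priority functional group is an aldehyde (terminal –CHO), so the name ends in -al.
The numbering direction is chosen so that the aldehyde carbon is C-1 by definition.
With this numbering: two ethyl groups at C-5; an iodo group at C-4.
Prefixes are listed alphabetically: ethyl, iodo.
The name is 5,5-diethyl-4-iodooctanal.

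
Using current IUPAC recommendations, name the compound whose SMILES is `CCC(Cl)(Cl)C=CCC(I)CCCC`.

3,3-dichloro-7-iodoundec-4-ene

The longest chain bearing the multiple bond is 11 carbons long (undecane).
There is one C=C double bond, indicated by the ending -ene.
Choose the numbering such that numbering from this end puts the double bond at C-4 rather than C-7.
With this numbering: the double bond between C-4 and C-5; two chloro groups at C-3; an iodo group at C-7.
Substituent prefixes are cited in alphabetical order (multiplying prefixes like di-/tri- are ignored for ordering).
Putting it together: 3,3-dichloro-7-iodoundec-4-ene.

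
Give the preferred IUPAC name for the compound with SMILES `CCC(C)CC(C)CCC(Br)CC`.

The parent chain contains 10 carbons (decane).
Choose the numbering such that the substituent locant set {3,5,8} is lower than {3,6,8} at the first point of difference.
This places a bromo group at C-8; methyl groups at C-3 and C-5.
The substituents are ordered alphabetically, ignoring any di-/tri- multipliers.
Assembling the pieces gives 8-bromo-3,5-dimethyldecane.

8-bromo-3,5-dimethyldecane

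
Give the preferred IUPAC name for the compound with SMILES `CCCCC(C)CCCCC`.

5-methyldecane

The parent chain contains 10 carbons (decane).
Choose the numbering such that the substituent locant set {5} is lower than {6} at the first point of difference.
That gives a methyl group at C-5.
Assembling the pieces gives 5-methyldecane.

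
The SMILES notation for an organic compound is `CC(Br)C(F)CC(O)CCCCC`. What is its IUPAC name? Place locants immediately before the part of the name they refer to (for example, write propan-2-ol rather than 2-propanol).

Counting along the main chain through the –OH group gives 10 carbons: the parent is decane.
The principal characteristic group is an alcohol (–OH), named with the suffix -ol.
Number the chain so that numbering from this end puts the hydroxyl group at C-5 rather than C-6.
With this numbering: the hydroxyl at C-5; a bromo group at C-2; a fluoro group at C-3.
Substituent prefixes are cited in alphabetical order (multiplying prefixes like di-/tri- are ignored for ordering).
Putting it together: 2-bromo-3-fluorodecan-5-ol.

2-bromo-3-fluorodecan-5-ol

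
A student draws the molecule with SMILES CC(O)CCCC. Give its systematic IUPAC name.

hexan-2-ol

The longest carbon chain that includes the –OH group has 6 carbons, so the parent hydride is hexane.
The principal characteristic group is an alcohol (–OH), named with the suffix -ol.
Choose the numbering such that numbering from this end puts the hydroxyl group at C-2 rather than C-5.
This places the hydroxyl at C-2.
Putting it together: hexan-2-ol.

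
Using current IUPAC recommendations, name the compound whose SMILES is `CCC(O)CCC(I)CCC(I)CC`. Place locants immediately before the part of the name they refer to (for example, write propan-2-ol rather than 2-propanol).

6,9-diiodoundecan-3-ol

Counting along the main chain through the –OH group gives 11 carbons: the parent is undecane.
An alcohol (–OH) is the principal characteristic group, giving the suffix -ol.
The numbering direction is chosen so that numbering from this end puts the hydroxyl group at C-3 rather than C-9.
That gives the hydroxyl at C-3; iodo groups at C-6 and C-9.
Putting it together: 6,9-diiodoundecan-3-ol.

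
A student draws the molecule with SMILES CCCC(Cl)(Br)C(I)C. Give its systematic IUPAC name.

The longest continuous carbon chain has 6 atoms, so the parent hydride is hexane.
The numbering direction is chosen so that the substituent locant set {2,3,3} is lower than {4,4,5} at the first point of difference.
With this numbering: a bromo group at C-3; a chloro group at C-3; an iodo group at C-2.
Prefixes are listed alphabetically: bromo, chloro, iodo.
Assembling the pieces gives 3-bromo-3-chloro-2-iodohexane.

3-bromo-3-chloro-2-iodohexane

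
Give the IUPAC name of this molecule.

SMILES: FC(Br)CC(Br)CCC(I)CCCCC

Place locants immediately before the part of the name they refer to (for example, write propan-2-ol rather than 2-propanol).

The parent chain contains 11 carbons (undecane).
Choose the numbering such that the substituent locant set {1,1,3,6} is lower than {6,9,11,11} at the first point of difference.
With this numbering: bromo groups at C-1 and C-3; a fluoro group at C-1; an iodo group at C-6.
The substituents are ordered alphabetically, ignoring any di-/tri- multipliers.
The name is 1,3-dibromo-1-fluoro-6-iodoundecane.

1,3-dibromo-1-fluoro-6-iodoundecane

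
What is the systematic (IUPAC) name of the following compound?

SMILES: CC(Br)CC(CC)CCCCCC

2-bromo-4-ethyldecane

The longest continuous carbon chain has 10 atoms, so the parent hydride is decane.
Number the chain so that the substituent locant set {2,4} is lower than {7,9} at the first point of difference.
This places a bromo group at C-2; an ethyl group at C-4.
The substituents are ordered alphabetically, ignoring any di-/tri- multipliers.
Putting it together: 2-bromo-4-ethyldecane.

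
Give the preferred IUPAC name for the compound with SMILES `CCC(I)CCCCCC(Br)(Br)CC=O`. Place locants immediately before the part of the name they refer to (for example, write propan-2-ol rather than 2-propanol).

3,3-dibromo-9-iodoundecanal

Counting along the main chain through the –CHO group gives 11 carbons: the parent is undecane.
The highest-priority functional group is an aldehyde (terminal –CHO), so the name ends in -al.
Choose the numbering such that the aldehyde carbon is C-1 by definition.
With this numbering: two bromo groups at C-3; an iodo group at C-9.
Prefixes are listed alphabetically: bromo, iodo.
Assembling the pieces gives 3,3-dibromo-9-iodoundecanal.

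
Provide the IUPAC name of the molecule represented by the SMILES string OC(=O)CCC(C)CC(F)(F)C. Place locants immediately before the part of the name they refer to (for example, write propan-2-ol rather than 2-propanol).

The longest chain bearing the –COOH group is 7 carbons long (heptane).
The principal characteristic group is a carboxylic acid (terminal –COOH), named with the suffix -oic acid.
Choose the numbering such that the carboxylic acid carbon is C-1 by definition.
This places two fluoro groups at C-6; a methyl group at C-4.
Substituent prefixes are cited in alphabetical order (multiplying prefixes like di-/tri- are ignored for ordering).
Assembling the pieces gives 6,6-difluoro-4-methylheptanoic acid.

6,6-difluoro-4-methylheptanoic acid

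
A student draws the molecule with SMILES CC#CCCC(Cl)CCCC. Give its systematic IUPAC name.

6-chlorodec-2-yne

Counting along the main chain through the multiple bond gives 10 carbons: the parent is decane.
There is one C≡C triple bond, indicated by the ending -yne.
Number the chain so that numbering from this end puts the triple bond at C-2 rather than C-8.
That gives the triple bond between C-2 and C-3; a chloro group at C-6.
The name is 6-chlorodec-2-yne.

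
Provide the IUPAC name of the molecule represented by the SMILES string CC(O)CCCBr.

The longest carbon chain that includes the –OH group has 5 carbons, so the parent hydride is pentane.
The highest-priority functional group is an alcohol (–OH), so the name ends in -ol.
Choose the numbering such that numbering from this end puts the hydroxyl group at C-2 rather than C-4.
That gives the hydroxyl at C-2; a bromo group at C-5.
The name is 5-bromopentan-2-ol.

5-bromopentan-2-ol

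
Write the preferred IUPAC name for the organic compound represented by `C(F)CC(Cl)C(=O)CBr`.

The longest carbon chain that includes the carbonyl has 5 carbons, so the parent hydride is pentane.
The principal characteristic group is a ketone (C=O on an internal carbon), named with the suffix -one.
Choose the numbering such that numbering from this end puts the carbonyl group at C-2 rather than C-4.
With this numbering: the carbonyl at C-2; a bromo group at C-1; a chloro group at C-3; a fluoro group at C-5.
Prefixes are listed alphabetically: bromo, chloro, fluoro.
Assembling the pieces gives 1-bromo-3-chloro-5-fluoropentan-2-one.

1-bromo-3-chloro-5-fluoropentan-2-one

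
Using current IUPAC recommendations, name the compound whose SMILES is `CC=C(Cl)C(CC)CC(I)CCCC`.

The longest carbon chain that includes the multiple bond has 10 carbons, so the parent hydride is decane.
There is one C=C double bond, indicated by the ending -ene.
The numbering direction is chosen so that numbering from this end puts the double bond at C-2 rather than C-8.
With this numbering: the double bond between C-2 and C-3; a chloro group at C-3; an ethyl group at C-4; an iodo group at C-6.
The substituents are ordered alphabetically, ignoring any di-/tri- multipliers.
The name is 3-chloro-4-ethyl-6-iododec-2-ene.

3-chloro-4-ethyl-6-iododec-2-ene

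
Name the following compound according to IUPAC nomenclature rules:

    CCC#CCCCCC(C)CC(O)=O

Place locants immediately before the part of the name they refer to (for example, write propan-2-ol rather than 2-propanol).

Counting along the main chain through the –COOH group and the multiple bond gives 11 carbons: the parent is undecane.
The principal characteristic group is a carboxylic acid (terminal –COOH), named with the suffix -oic acid.
A C≡C triple bond in the chain gives the infix -yne-.
The numbering direction is chosen so that the carboxylic acid carbon is C-1 by definition.
This places the triple bond between C-8 and C-9; a methyl group at C-3.
Putting it together: 3-methylundec-8-ynoic acid.

3-methylundec-8-ynoic acid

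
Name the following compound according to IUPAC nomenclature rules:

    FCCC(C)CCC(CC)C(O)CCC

5-ethyl-10-fluoro-8-methyldecan-4-ol

Counting along the main chain through the –OH group gives 10 carbons: the parent is decane.
An alcohol (–OH) is the principal characteristic group, giving the suffix -ol.
Choose the numbering such that numbering from this end puts the hydroxyl group at C-4 rather than C-7.
That gives the hydroxyl at C-4; an ethyl group at C-5; a fluoro group at C-10; a methyl group at C-8.
Prefixes are listed alphabetically: ethyl, fluoro, methyl.
Putting it together: 5-ethyl-10-fluoro-8-methyldecan-4-ol.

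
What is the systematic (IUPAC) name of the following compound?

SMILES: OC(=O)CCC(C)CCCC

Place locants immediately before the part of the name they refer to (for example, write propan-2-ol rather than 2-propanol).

4-methyloctanoic acid

Counting along the main chain through the –COOH group gives 8 carbons: the parent is octane.
The highest-priority functional group is a carboxylic acid (terminal –COOH), so the name ends in -oic acid.
The numbering direction is chosen so that the carboxylic acid carbon is C-1 by definition.
This places a methyl group at C-4.
Assembling the pieces gives 4-methyloctanoic acid.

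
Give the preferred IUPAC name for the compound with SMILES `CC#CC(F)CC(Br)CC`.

6-bromo-4-fluorooct-2-yne

The longest carbon chain that includes the multiple bond has 8 carbons, so the parent hydride is octane.
The chain contains a C≡C triple bond, so the unsaturation ending is -yne.
The numbering direction is chosen so that numbering from this end puts the triple bond at C-2 rather than C-6.
This places the triple bond between C-2 and C-3; a bromo group at C-6; a fluoro group at C-4.
Substituent prefixes are cited in alphabetical order (multiplying prefixes like di-/tri- are ignored for ordering).
Assembling the pieces gives 6-bromo-4-fluorooct-2-yne.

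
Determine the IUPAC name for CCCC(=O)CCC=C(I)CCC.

The longest carbon chain that includes the carbonyl and the multiple bond has 11 carbons, so the parent hydride is undecane.
A ketone (C=O on an internal carbon) is the principal characteristic group, giving the suffix -one.
A C=C double bond in the chain gives the infix -ene-.
Number the chain so that numbering from this end puts the carbonyl group at C-4 rather than C-8.
With this numbering: the carbonyl at C-4; the double bond between C-7 and C-8; an iodo group at C-8.
The name is 8-iodoundec-7-en-4-one.

8-iodoundec-7-en-4-one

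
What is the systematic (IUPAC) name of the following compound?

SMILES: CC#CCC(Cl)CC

5-chlorohept-2-yne

The longest carbon chain that includes the multiple bond has 7 carbons, so the parent hydride is heptane.
There is one C≡C triple bond, indicated by the ending -yne.
The numbering direction is chosen so that numbering from this end puts the triple bond at C-2 rather than C-5.
With this numbering: the triple bond between C-2 and C-3; a chloro group at C-5.
The name is 5-chlorohept-2-yne.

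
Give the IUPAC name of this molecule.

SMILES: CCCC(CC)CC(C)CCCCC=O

Counting along the main chain through the –CHO group gives 11 carbons: the parent is undecane.
An aldehyde (terminal –CHO) is the principal characteristic group, giving the suffix -al.
Choose the numbering such that the aldehyde carbon is C-1 by definition.
This places an ethyl group at C-8; a methyl group at C-6.
Prefixes are listed alphabetically: ethyl, methyl.
Putting it together: 8-ethyl-6-methylundecanal.

8-ethyl-6-methylundecanal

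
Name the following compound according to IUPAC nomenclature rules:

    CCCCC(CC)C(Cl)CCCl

1,3-dichloro-4-ethyloctane

The parent chain contains 8 carbons (octane).
Number the chain so that the substituent locant set {1,3,4} is lower than {5,6,8} at the first point of difference.
With this numbering: chloro groups at C-1 and C-3; an ethyl group at C-4.
Substituent prefixes are cited in alphabetical order (multiplying prefixes like di-/tri- are ignored for ordering).
Assembling the pieces gives 1,3-dichloro-4-ethyloctane.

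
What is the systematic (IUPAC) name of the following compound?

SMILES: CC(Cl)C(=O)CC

2-chloropentan-3-one

The longest carbon chain that includes the carbonyl has 5 carbons, so the parent hydride is pentane.
The principal characteristic group is a ketone (C=O on an internal carbon), named with the suffix -one.
The numbering direction is chosen so that the substituent locant set {2} is lower than {4} at the first point of difference.
This places the carbonyl at C-3; a chloro group at C-2.
Assembling the pieces gives 2-chloropentan-3-one.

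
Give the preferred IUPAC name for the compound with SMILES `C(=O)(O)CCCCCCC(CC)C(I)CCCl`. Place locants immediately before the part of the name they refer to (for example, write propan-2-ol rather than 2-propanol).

11-chloro-8-ethyl-9-iodoundecanoic acid

The longest chain bearing the –COOH group is 11 carbons long (undecane).
The principal characteristic group is a carboxylic acid (terminal –COOH), named with the suffix -oic acid.
The numbering direction is chosen so that the carboxylic acid carbon is C-1 by definition.
This places a chloro group at C-11; an ethyl group at C-8; an iodo group at C-9.
The substituents are ordered alphabetically, ignoring any di-/tri- multipliers.
The name is 11-chloro-8-ethyl-9-iodoundecanoic acid.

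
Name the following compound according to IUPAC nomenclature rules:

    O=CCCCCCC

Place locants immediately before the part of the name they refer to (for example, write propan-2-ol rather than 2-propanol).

The longest chain bearing the –CHO group is 7 carbons long (heptane).
The highest-priority functional group is an aldehyde (terminal –CHO), so the name ends in -al.
Number the chain so that the aldehyde carbon is C-1 by definition.
Assembling the pieces gives heptanal.

heptanal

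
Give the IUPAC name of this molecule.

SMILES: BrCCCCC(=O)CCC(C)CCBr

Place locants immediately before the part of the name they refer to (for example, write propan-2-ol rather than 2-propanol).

1,10-dibromo-8-methyldecan-5-one

Counting along the main chain through the carbonyl gives 10 carbons: the parent is decane.
The highest-priority functional group is a ketone (C=O on an internal carbon), so the name ends in -one.
Number the chain so that numbering from this end puts the carbonyl group at C-5 rather than C-6.
That gives the carbonyl at C-5; bromo groups at C-1 and C-10; a methyl group at C-8.
The substituents are ordered alphabetically, ignoring any di-/tri- multipliers.
Putting it together: 1,10-dibromo-8-methyldecan-5-one.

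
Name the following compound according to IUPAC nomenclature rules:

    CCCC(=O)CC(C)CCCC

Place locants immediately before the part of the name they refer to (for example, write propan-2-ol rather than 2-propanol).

Counting along the main chain through the carbonyl gives 10 carbons: the parent is decane.
A ketone (C=O on an internal carbon) is the principal characteristic group, giving the suffix -one.
Number the chain so that numbering from this end puts the carbonyl group at C-4 rather than C-7.
This places the carbonyl at C-4; a methyl group at C-6.
The name is 6-methyldecan-4-one.

6-methyldecan-4-one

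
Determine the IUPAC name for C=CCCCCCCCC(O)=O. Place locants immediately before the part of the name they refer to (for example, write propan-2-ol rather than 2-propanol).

dec-9-enoic acid

The longest chain bearing the –COOH group and the multiple bond is 10 carbons long (decane).
The principal characteristic group is a carboxylic acid (terminal –COOH), named with the suffix -oic acid.
The chain contains a C=C double bond, so the unsaturation ending is -ene.
The numbering direction is chosen so that the carboxylic acid carbon is C-1 by definition.
That gives the double bond between C-9 and C-10.
Putting it together: dec-9-enoic acid.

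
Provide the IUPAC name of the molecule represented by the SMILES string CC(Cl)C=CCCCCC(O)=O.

8-chloronon-6-enoic acid

The longest carbon chain that includes the –COOH group and the multiple bond has 9 carbons, so the parent hydride is nonane.
The highest-priority functional group is a carboxylic acid (terminal –COOH), so the name ends in -oic acid.
A C=C double bond in the chain gives the infix -ene-.
Choose the numbering such that the carboxylic acid carbon is C-1 by definition.
That gives the double bond between C-6 and C-7; a chloro group at C-8.
The name is 8-chloronon-6-enoic acid.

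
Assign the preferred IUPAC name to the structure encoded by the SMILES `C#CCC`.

but-1-yne

Counting along the main chain through the multiple bond gives 4 carbons: the parent is butane.
A C≡C triple bond in the chain gives the infix -yne-.
The numbering direction is chosen so that numbering from this end puts the triple bond at C-1 rather than C-3.
That gives the triple bond between C-1 and C-2.
Putting it together: but-1-yne.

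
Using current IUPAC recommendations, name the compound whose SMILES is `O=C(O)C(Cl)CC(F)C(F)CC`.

2-chloro-4,5-difluoroheptanoic acid

The longest carbon chain that includes the –COOH group has 7 carbons, so the parent hydride is heptane.
A carboxylic acid (terminal –COOH) is the principal characteristic group, giving the suffix -oic acid.
Choose the numbering such that the carboxylic acid carbon is C-1 by definition.
With this numbering: a chloro group at C-2; fluoro groups at C-4 and C-5.
Prefixes are listed alphabetically: chloro, fluoro.
Assembling the pieces gives 2-chloro-4,5-difluoroheptanoic acid.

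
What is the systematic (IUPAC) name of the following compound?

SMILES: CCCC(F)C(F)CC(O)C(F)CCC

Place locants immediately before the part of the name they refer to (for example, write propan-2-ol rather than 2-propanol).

4,7,8-trifluoroundecan-5-ol

The longest carbon chain that includes the –OH group has 11 carbons, so the parent hydride is undecane.
The principal characteristic group is an alcohol (–OH), named with the suffix -ol.
Choose the numbering such that numbering from this end puts the hydroxyl group at C-5 rather than C-7.
That gives the hydroxyl at C-5; fluoro groups at C-4 and C-7 and C-8.
The name is 4,7,8-trifluoroundecan-5-ol.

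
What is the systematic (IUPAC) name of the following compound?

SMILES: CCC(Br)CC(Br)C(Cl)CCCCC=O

The longest chain bearing the –CHO group is 11 carbons long (undecane).
An aldehyde (terminal –CHO) is the principal characteristic group, giving the suffix -al.
Choose the numbering such that the aldehyde carbon is C-1 by definition.
This places bromo groups at C-7 and C-9; a chloro group at C-6.
Substituent prefixes are cited in alphabetical order (multiplying prefixes like di-/tri- are ignored for ordering).
Putting it together: 7,9-dibromo-6-chloroundecanal.

7,9-dibromo-6-chloroundecanal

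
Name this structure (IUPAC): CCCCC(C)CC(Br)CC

The longest continuous carbon chain has 9 atoms, so the parent hydride is nonane.
Choose the numbering such that the substituent locant set {3,5} is lower than {5,7} at the first point of difference.
This places a bromo group at C-3; a methyl group at C-5.
The substituents are ordered alphabetically, ignoring any di-/tri- multipliers.
The name is 3-bromo-5-methylnonane.

3-bromo-5-methylnonane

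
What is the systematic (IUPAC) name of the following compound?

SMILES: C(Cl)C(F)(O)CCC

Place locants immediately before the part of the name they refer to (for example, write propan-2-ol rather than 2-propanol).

1-chloro-2-fluoropentan-2-ol

The longest carbon chain that includes the –OH group has 5 carbons, so the parent hydride is pentane.
An alcohol (–OH) is the principal characteristic group, giving the suffix -ol.
Number the chain so that numbering from this end puts the hydroxyl group at C-2 rather than C-4.
That gives the hydroxyl at C-2; a chloro group at C-1; a fluoro group at C-2.
Prefixes are listed alphabetically: chloro, fluoro.
Putting it together: 1-chloro-2-fluoropentan-2-ol.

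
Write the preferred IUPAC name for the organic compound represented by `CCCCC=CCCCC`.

dec-5-ene

Counting along the main chain through the multiple bond gives 10 carbons: the parent is decane.
The chain contains a C=C double bond, so the unsaturation ending is -ene.
The molecule is symmetric, so either numbering direction gives the same locants.
With this numbering: the double bond between C-5 and C-6.
Putting it together: dec-5-ene.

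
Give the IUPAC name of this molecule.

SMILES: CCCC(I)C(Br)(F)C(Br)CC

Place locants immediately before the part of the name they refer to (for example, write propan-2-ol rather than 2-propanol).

The parent chain contains 8 carbons (octane).
The numbering direction is chosen so that the substituent locant set {3,4,4,5} is lower than {4,5,5,6} at the first point of difference.
That gives bromo groups at C-3 and C-4; a fluoro group at C-4; an iodo group at C-5.
Prefixes are listed alphabetically: bromo, fluoro, iodo.
The name is 3,4-dibromo-4-fluoro-5-iodooctane.

3,4-dibromo-4-fluoro-5-iodooctane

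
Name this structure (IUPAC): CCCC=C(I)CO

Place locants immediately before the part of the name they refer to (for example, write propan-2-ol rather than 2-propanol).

2-iodohex-2-en-1-ol

Counting along the main chain through the –OH group and the multiple bond gives 6 carbons: the parent is hexane.
The highest-priority functional group is an alcohol (–OH), so the name ends in -ol.
The chain contains a C=C double bond, so the unsaturation ending is -ene.
Number the chain so that numbering from this end puts the hydroxyl group at C-1 rather than C-6.
With this numbering: the hydroxyl at C-1; the double bond between C-2 and C-3; an iodo group at C-2.
Putting it together: 2-iodohex-2-en-1-ol.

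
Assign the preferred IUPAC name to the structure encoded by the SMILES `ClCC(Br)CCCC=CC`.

7-bromo-8-chlorooct-2-ene

The longest carbon chain that includes the multiple bond has 8 carbons, so the parent hydride is octane.
There is one C=C double bond, indicated by the ending -ene.
Choose the numbering such that numbering from this end puts the double bond at C-2 rather than C-6.
That gives the double bond between C-2 and C-3; a bromo group at C-7; a chloro group at C-8.
The substituents are ordered alphabetically, ignoring any di-/tri- multipliers.
The name is 7-bromo-8-chlorooct-2-ene.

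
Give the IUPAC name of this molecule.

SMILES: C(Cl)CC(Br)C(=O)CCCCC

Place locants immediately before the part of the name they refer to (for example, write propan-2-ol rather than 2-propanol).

3-bromo-1-chlorononan-4-one

Counting along the main chain through the carbonyl gives 9 carbons: the parent is nonane.
The principal characteristic group is a ketone (C=O on an internal carbon), named with the suffix -one.
Choose the numbering such that numbering from this end puts the carbonyl group at C-4 rather than C-6.
This places the carbonyl at C-4; a bromo group at C-3; a chloro group at C-1.
Substituent prefixes are cited in alphabetical order (multiplying prefixes like di-/tri- are ignored for ordering).
Putting it together: 3-bromo-1-chlorononan-4-one.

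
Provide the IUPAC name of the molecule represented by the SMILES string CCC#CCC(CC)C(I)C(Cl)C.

8-chloro-6-ethyl-7-iodonon-3-yne

The longest chain bearing the multiple bond is 9 carbons long (nonane).
The chain contains a C≡C triple bond, so the unsaturation ending is -yne.
Number the chain so that numbering from this end puts the triple bond at C-3 rather than C-6.
This places the triple bond between C-3 and C-4; a chloro group at C-8; an ethyl group at C-6; an iodo group at C-7.
The substituents are ordered alphabetically, ignoring any di-/tri- multipliers.
The name is 8-chloro-6-ethyl-7-iodonon-3-yne.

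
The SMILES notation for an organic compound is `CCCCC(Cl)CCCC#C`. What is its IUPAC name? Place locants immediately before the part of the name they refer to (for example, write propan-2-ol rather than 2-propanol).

6-chlorodec-1-yne

Counting along the main chain through the multiple bond gives 10 carbons: the parent is decane.
There is one C≡C triple bond, indicated by the ending -yne.
The numbering direction is chosen so that numbering from this end puts the triple bond at C-1 rather than C-9.
That gives the triple bond between C-1 and C-2; a chloro group at C-6.
The name is 6-chlorodec-1-yne.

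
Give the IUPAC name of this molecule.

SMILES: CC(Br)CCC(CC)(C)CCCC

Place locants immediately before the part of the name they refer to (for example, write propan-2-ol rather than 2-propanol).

The parent chain contains 9 carbons (nonane).
Number the chain so that the substituent locant set {2,5,5} is lower than {5,5,8} at the first point of difference.
This places a bromo group at C-2; an ethyl group at C-5; a methyl group at C-5.
Substituent prefixes are cited in alphabetical order (multiplying prefixes like di-/tri- are ignored for ordering).
Assembling the pieces gives 2-bromo-5-ethyl-5-methylnonane.

2-bromo-5-ethyl-5-methylnonane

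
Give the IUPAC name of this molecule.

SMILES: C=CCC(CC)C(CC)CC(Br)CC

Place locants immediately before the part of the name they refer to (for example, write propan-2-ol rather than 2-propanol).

The longest carbon chain that includes the multiple bond has 9 carbons, so the parent hydride is nonane.
There is one C=C double bond, indicated by the ending -ene.
The numbering direction is chosen so that numbering from this end puts the double bond at C-1 rather than C-8.
That gives the double bond between C-1 and C-2; a bromo group at C-7; ethyl groups at C-4 and C-5.
The substituents are ordered alphabetically, ignoring any di-/tri- multipliers.
Assembling the pieces gives 7-bromo-4,5-diethylnon-1-ene.

7-bromo-4,5-diethylnon-1-ene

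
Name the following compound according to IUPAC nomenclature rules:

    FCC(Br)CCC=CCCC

8-bromo-9-fluoronon-4-ene

The longest chain bearing the multiple bond is 9 carbons long (nonane).
There is one C=C double bond, indicated by the ending -ene.
Number the chain so that numbering from this end puts the double bond at C-4 rather than C-5.
This places the double bond between C-4 and C-5; a bromo group at C-8; a fluoro group at C-9.
Prefixes are listed alphabetically: bromo, fluoro.
The name is 8-bromo-9-fluoronon-4-ene.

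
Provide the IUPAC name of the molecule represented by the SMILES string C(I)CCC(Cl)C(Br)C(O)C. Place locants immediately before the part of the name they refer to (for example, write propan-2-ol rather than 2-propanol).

Counting along the main chain through the –OH group gives 7 carbons: the parent is heptane.
An alcohol (–OH) is the principal characteristic group, giving the suffix -ol.
Choose the numbering such that numbering from this end puts the hydroxyl group at C-2 rather than C-6.
That gives the hydroxyl at C-2; a bromo group at C-3; a chloro group at C-4; an iodo group at C-7.
The substituents are ordered alphabetically, ignoring any di-/tri- multipliers.
Assembling the pieces gives 3-bromo-4-chloro-7-iodoheptan-2-ol.

3-bromo-4-chloro-7-iodoheptan-2-ol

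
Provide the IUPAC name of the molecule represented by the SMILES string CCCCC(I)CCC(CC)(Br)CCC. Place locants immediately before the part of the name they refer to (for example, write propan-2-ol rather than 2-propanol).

4-bromo-4-ethyl-7-iodoundecane

The longest carbon chain is 11 atoms: the parent is undecane.
The numbering direction is chosen so that the substituent locant set {4,4,7} is lower than {5,8,8} at the first point of difference.
With this numbering: a bromo group at C-4; an ethyl group at C-4; an iodo group at C-7.
Prefixes are listed alphabetically: bromo, ethyl, iodo.
Putting it together: 4-bromo-4-ethyl-7-iodoundecane.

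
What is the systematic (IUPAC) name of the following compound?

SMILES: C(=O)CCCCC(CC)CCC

The longest carbon chain that includes the –CHO group has 9 carbons, so the parent hydride is nonane.
The highest-priority functional group is an aldehyde (terminal –CHO), so the name ends in -al.
Choose the numbering such that the aldehyde carbon is C-1 by definition.
That gives an ethyl group at C-6.
Assembling the pieces gives 6-ethylnonanal.

6-ethylnonanal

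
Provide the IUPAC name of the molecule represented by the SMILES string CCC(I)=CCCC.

Counting along the main chain through the multiple bond gives 7 carbons: the parent is heptane.
A C=C double bond in the chain gives the infix -ene-.
The numbering direction is chosen so that numbering from this end puts the double bond at C-3 rather than C-4.
This places the double bond between C-3 and C-4; an iodo group at C-3.
Putting it together: 3-iodohept-3-ene.

3-iodohept-3-ene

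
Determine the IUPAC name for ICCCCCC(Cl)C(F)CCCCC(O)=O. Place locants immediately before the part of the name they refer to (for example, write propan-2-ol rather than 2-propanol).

Counting along the main chain through the –COOH group gives 12 carbons: the parent is dodecane.
The principal characteristic group is a carboxylic acid (terminal –COOH), named with the suffix -oic acid.
Choose the numbering such that the carboxylic acid carbon is C-1 by definition.
With this numbering: a chloro group at C-7; a fluoro group at C-6; an iodo group at C-12.
Prefixes are listed alphabetically: chloro, fluoro, iodo.
The name is 7-chloro-6-fluoro-12-iodododecanoic acid.

7-chloro-6-fluoro-12-iodododecanoic acid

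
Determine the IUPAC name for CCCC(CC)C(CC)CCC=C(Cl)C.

The longest carbon chain that includes the multiple bond has 10 carbons, so the parent hydride is decane.
There is one C=C double bond, indicated by the ending -ene.
The numbering direction is chosen so that numbering from this end puts the double bond at C-2 rather than C-8.
This places the double bond between C-2 and C-3; a chloro group at C-2; ethyl groups at C-6 and C-7.
The substituents are ordered alphabetically, ignoring any di-/tri- multipliers.
Assembling the pieces gives 2-chloro-6,7-diethyldec-2-ene.

2-chloro-6,7-diethyldec-2-ene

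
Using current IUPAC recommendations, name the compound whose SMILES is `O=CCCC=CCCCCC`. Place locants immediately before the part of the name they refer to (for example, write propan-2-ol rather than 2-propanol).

dec-4-enal

The longest carbon chain that includes the –CHO group and the multiple bond has 10 carbons, so the parent hydride is decane.
An aldehyde (terminal –CHO) is the principal characteristic group, giving the suffix -al.
There is one C=C double bond, indicated by the ending -ene.
The numbering direction is chosen so that the aldehyde carbon is C-1 by definition.
This places the double bond between C-4 and C-5.
The name is dec-4-enal.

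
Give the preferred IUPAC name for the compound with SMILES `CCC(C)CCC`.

The longest continuous carbon chain has 6 atoms, so the parent hydride is hexane.
Choose the numbering such that the substituent locant set {3} is lower than {4} at the first point of difference.
With this numbering: a methyl group at C-3.
Assembling the pieces gives 3-methylhexane.

3-methylhexane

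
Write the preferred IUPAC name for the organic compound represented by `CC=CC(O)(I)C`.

2-iodopent-3-en-2-ol

Counting along the main chain through the –OH group and the multiple bond gives 5 carbons: the parent is pentane.
The highest-priority functional group is an alcohol (–OH), so the name ends in -ol.
There is one C=C double bond, indicated by the ending -ene.
Choose the numbering such that numbering from this end puts the hydroxyl group at C-2 rather than C-4.
This places the hydroxyl at C-2; the double bond between C-3 and C-4; an iodo group at C-2.
The name is 2-iodopent-3-en-2-ol.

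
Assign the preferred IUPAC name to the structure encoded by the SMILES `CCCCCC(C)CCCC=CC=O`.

7-methyldodec-2-enal

Counting along the main chain through the –CHO group and the multiple bond gives 12 carbons: the parent is dodecane.
An aldehyde (terminal –CHO) is the principal characteristic group, giving the suffix -al.
A C=C double bond in the chain gives the infix -ene-.
Number the chain so that the aldehyde carbon is C-1 by definition.
With this numbering: the double bond between C-2 and C-3; a methyl group at C-7.
Assembling the pieces gives 7-methyldodec-2-enal.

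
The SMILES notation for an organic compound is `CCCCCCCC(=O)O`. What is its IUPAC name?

Counting along the main chain through the –COOH group gives 8 carbons: the parent is octane.
A carboxylic acid (terminal –COOH) is the principal characteristic group, giving the suffix -oic acid.
The numbering direction is chosen so that the carboxylic acid carbon is C-1 by definition.
Putting it together: octanoic acid.

octanoic acid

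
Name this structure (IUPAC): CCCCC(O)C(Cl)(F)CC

Counting along the main chain through the –OH group gives 8 carbons: the parent is octane.
An alcohol (–OH) is the principal characteristic group, giving the suffix -ol.
Choose the numbering such that numbering from this end puts the hydroxyl group at C-4 rather than C-5.
With this numbering: the hydroxyl at C-4; a chloro group at C-3; a fluoro group at C-3.
Prefixes are listed alphabetically: chloro, fluoro.
Putting it together: 3-chloro-3-fluorooctan-4-ol.

3-chloro-3-fluorooctan-4-ol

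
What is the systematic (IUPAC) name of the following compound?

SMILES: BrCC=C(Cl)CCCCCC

The longest carbon chain that includes the multiple bond has 9 carbons, so the parent hydride is nonane.
A C=C double bond in the chain gives the infix -ene-.
The numbering direction is chosen so that numbering from this end puts the double bond at C-2 rather than C-7.
With this numbering: the double bond between C-2 and C-3; a bromo group at C-1; a chloro group at C-3.
The substituents are ordered alphabetically, ignoring any di-/tri- multipliers.
Putting it together: 1-bromo-3-chloronon-2-ene.

1-bromo-3-chloronon-2-ene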